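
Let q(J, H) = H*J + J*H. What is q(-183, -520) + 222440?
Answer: 412760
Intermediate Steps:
q(J, H) = 2*H*J (q(J, H) = H*J + H*J = 2*H*J)
q(-183, -520) + 222440 = 2*(-520)*(-183) + 222440 = 190320 + 222440 = 412760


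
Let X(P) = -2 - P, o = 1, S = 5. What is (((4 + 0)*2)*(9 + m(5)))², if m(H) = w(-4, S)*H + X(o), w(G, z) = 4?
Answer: 43264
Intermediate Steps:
m(H) = -3 + 4*H (m(H) = 4*H + (-2 - 1*1) = 4*H + (-2 - 1) = 4*H - 3 = -3 + 4*H)
(((4 + 0)*2)*(9 + m(5)))² = (((4 + 0)*2)*(9 + (-3 + 4*5)))² = ((4*2)*(9 + (-3 + 20)))² = (8*(9 + 17))² = (8*26)² = 208² = 43264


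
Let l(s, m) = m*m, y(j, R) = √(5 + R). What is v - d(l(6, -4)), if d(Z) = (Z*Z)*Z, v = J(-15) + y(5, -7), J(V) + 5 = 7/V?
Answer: -61522/15 + I*√2 ≈ -4101.5 + 1.4142*I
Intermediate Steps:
J(V) = -5 + 7/V
l(s, m) = m²
v = -82/15 + I*√2 (v = (-5 + 7/(-15)) + √(5 - 7) = (-5 + 7*(-1/15)) + √(-2) = (-5 - 7/15) + I*√2 = -82/15 + I*√2 ≈ -5.4667 + 1.4142*I)
d(Z) = Z³ (d(Z) = Z²*Z = Z³)
v - d(l(6, -4)) = (-82/15 + I*√2) - ((-4)²)³ = (-82/15 + I*√2) - 1*16³ = (-82/15 + I*√2) - 1*4096 = (-82/15 + I*√2) - 4096 = -61522/15 + I*√2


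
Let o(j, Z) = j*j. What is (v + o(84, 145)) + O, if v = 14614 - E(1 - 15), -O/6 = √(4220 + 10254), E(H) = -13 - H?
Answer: 21669 - 6*√14474 ≈ 20947.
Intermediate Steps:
o(j, Z) = j²
O = -6*√14474 (O = -6*√(4220 + 10254) = -6*√14474 ≈ -721.85)
v = 14613 (v = 14614 - (-13 - (1 - 15)) = 14614 - (-13 - 1*(-14)) = 14614 - (-13 + 14) = 14614 - 1*1 = 14614 - 1 = 14613)
(v + o(84, 145)) + O = (14613 + 84²) - 6*√14474 = (14613 + 7056) - 6*√14474 = 21669 - 6*√14474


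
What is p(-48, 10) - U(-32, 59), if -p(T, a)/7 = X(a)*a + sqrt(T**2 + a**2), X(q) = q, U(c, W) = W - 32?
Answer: -727 - 14*sqrt(601) ≈ -1070.2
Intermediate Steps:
U(c, W) = -32 + W
p(T, a) = -7*a**2 - 7*sqrt(T**2 + a**2) (p(T, a) = -7*(a*a + sqrt(T**2 + a**2)) = -7*(a**2 + sqrt(T**2 + a**2)) = -7*a**2 - 7*sqrt(T**2 + a**2))
p(-48, 10) - U(-32, 59) = (-7*10**2 - 7*sqrt((-48)**2 + 10**2)) - (-32 + 59) = (-7*100 - 7*sqrt(2304 + 100)) - 1*27 = (-700 - 14*sqrt(601)) - 27 = -727 - 14*sqrt(601)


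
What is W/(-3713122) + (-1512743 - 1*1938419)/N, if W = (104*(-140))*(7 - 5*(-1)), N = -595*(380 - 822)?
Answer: -5011238593/383247235 ≈ -13.076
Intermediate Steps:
N = 262990 (N = -595*(-442) = 262990)
W = -174720 (W = -14560*(7 + 5) = -14560*12 = -174720)
W/(-3713122) + (-1512743 - 1*1938419)/N = -174720/(-3713122) + (-1512743 - 1*1938419)/262990 = -174720*(-1/3713122) + (-1512743 - 1938419)*(1/262990) = 12480/265223 - 3451162*1/262990 = 12480/265223 - 132737/10115 = -5011238593/383247235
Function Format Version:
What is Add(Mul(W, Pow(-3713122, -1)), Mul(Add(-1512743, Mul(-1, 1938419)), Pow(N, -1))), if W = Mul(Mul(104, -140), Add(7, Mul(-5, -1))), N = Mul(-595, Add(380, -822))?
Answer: Rational(-5011238593, 383247235) ≈ -13.076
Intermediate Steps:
N = 262990 (N = Mul(-595, -442) = 262990)
W = -174720 (W = Mul(-14560, Add(7, 5)) = Mul(-14560, 12) = -174720)
Add(Mul(W, Pow(-3713122, -1)), Mul(Add(-1512743, Mul(-1, 1938419)), Pow(N, -1))) = Add(Mul(-174720, Pow(-3713122, -1)), Mul(Add(-1512743, Mul(-1, 1938419)), Pow(262990, -1))) = Add(Mul(-174720, Rational(-1, 3713122)), Mul(Add(-1512743, -1938419), Rational(1, 262990))) = Add(Rational(12480, 265223), Mul(-3451162, Rational(1, 262990))) = Add(Rational(12480, 265223), Rational(-132737, 10115)) = Rational(-5011238593, 383247235)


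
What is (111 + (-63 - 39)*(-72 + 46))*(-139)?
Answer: -384057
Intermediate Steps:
(111 + (-63 - 39)*(-72 + 46))*(-139) = (111 - 102*(-26))*(-139) = (111 + 2652)*(-139) = 2763*(-139) = -384057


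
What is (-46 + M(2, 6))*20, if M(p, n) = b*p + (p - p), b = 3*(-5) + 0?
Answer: -1520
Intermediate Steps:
b = -15 (b = -15 + 0 = -15)
M(p, n) = -15*p (M(p, n) = -15*p + (p - p) = -15*p + 0 = -15*p)
(-46 + M(2, 6))*20 = (-46 - 15*2)*20 = (-46 - 30)*20 = -76*20 = -1520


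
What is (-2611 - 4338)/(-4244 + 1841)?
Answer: 6949/2403 ≈ 2.8918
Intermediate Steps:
(-2611 - 4338)/(-4244 + 1841) = -6949/(-2403) = -6949*(-1/2403) = 6949/2403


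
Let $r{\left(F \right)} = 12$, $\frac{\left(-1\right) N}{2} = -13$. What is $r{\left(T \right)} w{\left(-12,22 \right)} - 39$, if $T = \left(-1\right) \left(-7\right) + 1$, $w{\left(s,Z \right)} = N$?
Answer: $273$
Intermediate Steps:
$N = 26$ ($N = \left(-2\right) \left(-13\right) = 26$)
$w{\left(s,Z \right)} = 26$
$T = 8$ ($T = 7 + 1 = 8$)
$r{\left(T \right)} w{\left(-12,22 \right)} - 39 = 12 \cdot 26 - 39 = 312 - 39 = 273$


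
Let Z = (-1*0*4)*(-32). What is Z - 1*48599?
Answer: -48599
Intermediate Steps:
Z = 0 (Z = (0*4)*(-32) = 0*(-32) = 0)
Z - 1*48599 = 0 - 1*48599 = 0 - 48599 = -48599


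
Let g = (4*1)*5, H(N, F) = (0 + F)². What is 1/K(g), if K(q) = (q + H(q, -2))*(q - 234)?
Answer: -1/5136 ≈ -0.00019470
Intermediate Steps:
H(N, F) = F²
g = 20 (g = 4*5 = 20)
K(q) = (-234 + q)*(4 + q) (K(q) = (q + (-2)²)*(q - 234) = (q + 4)*(-234 + q) = (4 + q)*(-234 + q) = (-234 + q)*(4 + q))
1/K(g) = 1/(-936 + 20² - 230*20) = 1/(-936 + 400 - 4600) = 1/(-5136) = -1/5136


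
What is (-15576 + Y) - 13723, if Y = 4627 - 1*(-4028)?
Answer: -20644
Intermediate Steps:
Y = 8655 (Y = 4627 + 4028 = 8655)
(-15576 + Y) - 13723 = (-15576 + 8655) - 13723 = -6921 - 13723 = -20644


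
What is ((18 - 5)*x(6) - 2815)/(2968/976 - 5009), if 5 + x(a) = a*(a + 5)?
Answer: 246684/610727 ≈ 0.40392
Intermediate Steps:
x(a) = -5 + a*(5 + a) (x(a) = -5 + a*(a + 5) = -5 + a*(5 + a))
((18 - 5)*x(6) - 2815)/(2968/976 - 5009) = ((18 - 5)*(-5 + 6² + 5*6) - 2815)/(2968/976 - 5009) = (13*(-5 + 36 + 30) - 2815)/(2968*(1/976) - 5009) = (13*61 - 2815)/(371/122 - 5009) = (793 - 2815)/(-610727/122) = -2022*(-122/610727) = 246684/610727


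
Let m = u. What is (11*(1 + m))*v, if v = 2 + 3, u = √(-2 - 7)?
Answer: 55 + 165*I ≈ 55.0 + 165.0*I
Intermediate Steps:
u = 3*I (u = √(-9) = 3*I ≈ 3.0*I)
m = 3*I ≈ 3.0*I
v = 5
(11*(1 + m))*v = (11*(1 + 3*I))*5 = (11 + 33*I)*5 = 55 + 165*I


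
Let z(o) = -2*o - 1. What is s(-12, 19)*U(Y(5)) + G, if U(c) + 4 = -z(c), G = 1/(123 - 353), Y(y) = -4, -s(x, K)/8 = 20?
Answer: 404799/230 ≈ 1760.0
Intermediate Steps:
s(x, K) = -160 (s(x, K) = -8*20 = -160)
z(o) = -1 - 2*o
G = -1/230 (G = 1/(-230) = -1/230 ≈ -0.0043478)
U(c) = -3 + 2*c (U(c) = -4 - (-1 - 2*c) = -4 + (1 + 2*c) = -3 + 2*c)
s(-12, 19)*U(Y(5)) + G = -160*(-3 + 2*(-4)) - 1/230 = -160*(-3 - 8) - 1/230 = -160*(-11) - 1/230 = 1760 - 1/230 = 404799/230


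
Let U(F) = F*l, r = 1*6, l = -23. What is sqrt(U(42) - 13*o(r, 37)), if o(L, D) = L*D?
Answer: 6*I*sqrt(107) ≈ 62.064*I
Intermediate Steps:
r = 6
o(L, D) = D*L
U(F) = -23*F (U(F) = F*(-23) = -23*F)
sqrt(U(42) - 13*o(r, 37)) = sqrt(-23*42 - 481*6) = sqrt(-966 - 13*222) = sqrt(-966 - 2886) = sqrt(-3852) = 6*I*sqrt(107)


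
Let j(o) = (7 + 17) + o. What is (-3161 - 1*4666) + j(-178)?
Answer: -7981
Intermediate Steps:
j(o) = 24 + o
(-3161 - 1*4666) + j(-178) = (-3161 - 1*4666) + (24 - 178) = (-3161 - 4666) - 154 = -7827 - 154 = -7981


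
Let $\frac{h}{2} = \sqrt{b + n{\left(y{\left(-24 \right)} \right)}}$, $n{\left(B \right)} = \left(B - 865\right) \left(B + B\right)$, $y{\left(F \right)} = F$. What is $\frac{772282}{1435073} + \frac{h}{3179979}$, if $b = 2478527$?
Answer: $\frac{772282}{1435073} + \frac{2 \sqrt{2521199}}{3179979} \approx 0.53915$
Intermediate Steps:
$n{\left(B \right)} = 2 B \left(-865 + B\right)$ ($n{\left(B \right)} = \left(-865 + B\right) 2 B = 2 B \left(-865 + B\right)$)
$h = 2 \sqrt{2521199}$ ($h = 2 \sqrt{2478527 + 2 \left(-24\right) \left(-865 - 24\right)} = 2 \sqrt{2478527 + 2 \left(-24\right) \left(-889\right)} = 2 \sqrt{2478527 + 42672} = 2 \sqrt{2521199} \approx 3175.7$)
$\frac{772282}{1435073} + \frac{h}{3179979} = \frac{772282}{1435073} + \frac{2 \sqrt{2521199}}{3179979}$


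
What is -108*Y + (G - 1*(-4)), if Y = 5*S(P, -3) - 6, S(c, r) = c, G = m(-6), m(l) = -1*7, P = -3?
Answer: 2265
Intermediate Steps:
m(l) = -7
G = -7
Y = -21 (Y = 5*(-3) - 6 = -15 - 6 = -21)
-108*Y + (G - 1*(-4)) = -108*(-21) + (-7 - 1*(-4)) = 2268 + (-7 + 4) = 2268 - 3 = 2265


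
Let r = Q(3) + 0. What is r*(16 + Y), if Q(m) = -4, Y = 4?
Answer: -80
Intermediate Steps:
r = -4 (r = -4 + 0 = -4)
r*(16 + Y) = -4*(16 + 4) = -4*20 = -80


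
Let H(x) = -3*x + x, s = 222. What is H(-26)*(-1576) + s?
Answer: -81730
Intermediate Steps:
H(x) = -2*x
H(-26)*(-1576) + s = -2*(-26)*(-1576) + 222 = 52*(-1576) + 222 = -81952 + 222 = -81730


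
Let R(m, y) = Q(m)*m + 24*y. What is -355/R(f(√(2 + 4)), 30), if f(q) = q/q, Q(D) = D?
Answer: -355/721 ≈ -0.49237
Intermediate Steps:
f(q) = 1
R(m, y) = m² + 24*y (R(m, y) = m*m + 24*y = m² + 24*y)
-355/R(f(√(2 + 4)), 30) = -355/(1² + 24*30) = -355/(1 + 720) = -355/721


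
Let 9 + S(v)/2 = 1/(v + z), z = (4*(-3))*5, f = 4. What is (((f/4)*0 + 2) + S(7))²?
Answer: 722500/2809 ≈ 257.21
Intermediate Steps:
z = -60 (z = -12*5 = -60)
S(v) = -18 + 2/(-60 + v) (S(v) = -18 + 2/(v - 60) = -18 + 2/(-60 + v))
(((f/4)*0 + 2) + S(7))² = (((4/4)*0 + 2) + 2*(541 - 9*7)/(-60 + 7))² = (((4*(¼))*0 + 2) + 2*(541 - 63)/(-53))² = ((1*0 + 2) + 2*(-1/53)*478)² = ((0 + 2) - 956/53)² = (2 - 956/53)² = (-850/53)² = 722500/2809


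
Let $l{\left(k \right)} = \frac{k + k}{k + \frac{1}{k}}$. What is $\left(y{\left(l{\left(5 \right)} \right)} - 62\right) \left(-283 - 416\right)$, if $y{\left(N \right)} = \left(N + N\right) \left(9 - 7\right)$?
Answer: $\frac{493494}{13} \approx 37961.0$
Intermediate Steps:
$l{\left(k \right)} = \frac{2 k}{k + \frac{1}{k}}$
$y{\left(N \right)} = 4 N$ ($y{\left(N \right)} = 2 N 2 = 4 N$)
$\left(y{\left(l{\left(5 \right)} \right)} - 62\right) \left(-283 - 416\right) = \left(4 \frac{2 \cdot 5^{2}}{1 + 5^{2}} - 62\right) \left(-283 - 416\right) = \left(4 \cdot 2 \cdot 25 \frac{1}{1 + 25} - 62\right) \left(-699\right) = \left(4 \cdot 2 \cdot 25 \cdot \frac{1}{26} - 62\right) \left(-699\right) = \left(4 \cdot \frac{25}{13} - 62\right) \left(-699\right) = \left(\frac{100}{13} - 62\right) \left(-699\right) = \left(- \frac{706}{13}\right) \left(-699\right) = \frac{493494}{13}$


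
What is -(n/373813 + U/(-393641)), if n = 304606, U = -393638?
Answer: -15708965420/8655771949 ≈ -1.8149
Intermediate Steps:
-(n/373813 + U/(-393641)) = -(304606/373813 - 393638/(-393641)) = -(304606*(1/373813) - 393638*(-1/393641)) = -(17918/21989 + 393638/393641) = -1*15708965420/8655771949 = -15708965420/8655771949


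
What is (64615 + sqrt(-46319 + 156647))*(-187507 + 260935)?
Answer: 4744550220 + 146856*sqrt(27582) ≈ 4.7689e+9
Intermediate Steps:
(64615 + sqrt(-46319 + 156647))*(-187507 + 260935) = (64615 + sqrt(110328))*73428 = (64615 + 2*sqrt(27582))*73428 = 4744550220 + 146856*sqrt(27582)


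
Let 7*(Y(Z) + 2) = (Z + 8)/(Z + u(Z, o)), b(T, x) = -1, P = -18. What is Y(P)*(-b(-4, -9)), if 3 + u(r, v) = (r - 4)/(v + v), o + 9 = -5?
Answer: -546/283 ≈ -1.9293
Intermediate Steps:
o = -14 (o = -9 - 5 = -14)
u(r, v) = -3 + (-4 + r)/(2*v) (u(r, v) = -3 + (r - 4)/(v + v) = -3 + (-4 + r)/((2*v)) = -3 + (-4 + r)*(1/(2*v)) = -3 + (-4 + r)/(2*v))
Y(Z) = -2 + (8 + Z)/(7*(-20/7 + 27*Z/28)) (Y(Z) = -2 + ((Z + 8)/(Z + (1/2)*(-4 + Z - 6*(-14))/(-14)))/7 = -2 + ((8 + Z)/(Z + (1/2)*(-1/14)*(-4 + Z + 84)))/7 = -2 + ((8 + Z)/(Z + (1/2)*(-1/14)*(80 + Z)))/7 = -2 + ((8 + Z)/(Z + (-20/7 - Z/28)))/7 = -2 + ((8 + Z)/(-20/7 + 27*Z/28))/7 = -2 + (8 + Z)/(7*(-20/7 + 27*Z/28)))
Y(P)*(-b(-4, -9)) = (2*(96 - 25*(-18))/(-80 + 27*(-18)))*(-1*(-1)) = (2*(96 + 450)/(-80 - 486))*1 = (2*546/(-566))*1 = (2*(-1/566)*546)*1 = -546/283*1 = -546/283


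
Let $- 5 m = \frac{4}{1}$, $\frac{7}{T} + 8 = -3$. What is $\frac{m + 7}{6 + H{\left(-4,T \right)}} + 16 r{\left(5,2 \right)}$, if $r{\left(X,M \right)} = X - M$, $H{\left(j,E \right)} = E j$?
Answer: $\frac{22901}{470} \approx 48.726$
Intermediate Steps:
$T = - \frac{7}{11}$ ($T = \frac{7}{-8 - 3} = \frac{7}{-11} = 7 \left(- \frac{1}{11}\right) = - \frac{7}{11} \approx -0.63636$)
$m = - \frac{4}{5}$ ($m = - \frac{4 \cdot 1^{-1}}{5} = - \frac{4 \cdot 1}{5} = \left(- \frac{1}{5}\right) 4 = - \frac{4}{5} \approx -0.8$)
$\frac{m + 7}{6 + H{\left(-4,T \right)}} + 16 r{\left(5,2 \right)} = \frac{- \frac{4}{5} + 7}{6 - - \frac{28}{11}} + 16 \left(5 - 2\right) = \frac{31}{5 \left(6 + \frac{28}{11}\right)} + 16 \left(5 - 2\right) = \frac{31}{5 \cdot \frac{94}{11}} + 16 \cdot 3 = \frac{31}{5} \cdot \frac{11}{94} + 48 = \frac{341}{470} + 48 = \frac{22901}{470}$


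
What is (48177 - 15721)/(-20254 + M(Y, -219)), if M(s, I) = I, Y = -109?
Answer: -32456/20473 ≈ -1.5853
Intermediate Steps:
(48177 - 15721)/(-20254 + M(Y, -219)) = (48177 - 15721)/(-20254 - 219) = 32456/(-20473) = 32456*(-1/20473) = -32456/20473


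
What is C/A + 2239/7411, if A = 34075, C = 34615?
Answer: 66565138/50505965 ≈ 1.3180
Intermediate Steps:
C/A + 2239/7411 = 34615/34075 + 2239/7411 = 34615*(1/34075) + 2239*(1/7411) = 6923/6815 + 2239/7411 = 66565138/50505965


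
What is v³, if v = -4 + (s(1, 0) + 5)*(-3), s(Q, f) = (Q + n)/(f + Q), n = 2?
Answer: -21952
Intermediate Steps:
s(Q, f) = (2 + Q)/(Q + f) (s(Q, f) = (Q + 2)/(f + Q) = (2 + Q)/(Q + f))
v = -28 (v = -4 + ((2 + 1)/(1 + 0) + 5)*(-3) = -4 + (3/1 + 5)*(-3) = -4 + (1*3 + 5)*(-3) = -4 + (3 + 5)*(-3) = -4 + 8*(-3) = -4 - 24 = -28)
v³ = (-28)³ = -21952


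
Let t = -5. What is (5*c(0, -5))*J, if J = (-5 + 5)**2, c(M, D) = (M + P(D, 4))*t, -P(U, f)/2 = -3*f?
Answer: 0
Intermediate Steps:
P(U, f) = 6*f (P(U, f) = -(-6)*f = 6*f)
c(M, D) = -120 - 5*M (c(M, D) = (M + 6*4)*(-5) = (M + 24)*(-5) = (24 + M)*(-5) = -120 - 5*M)
J = 0 (J = 0**2 = 0)
(5*c(0, -5))*J = (5*(-120 - 5*0))*0 = (5*(-120 + 0))*0 = (5*(-120))*0 = -600*0 = 0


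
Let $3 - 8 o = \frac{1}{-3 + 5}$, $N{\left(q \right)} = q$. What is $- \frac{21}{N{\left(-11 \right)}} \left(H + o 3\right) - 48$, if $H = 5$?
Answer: $- \frac{6453}{176} \approx -36.665$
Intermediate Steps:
$o = \frac{5}{16}$ ($o = \frac{3}{8} - \frac{1}{8 \left(-3 + 5\right)} = \frac{3}{8} - \frac{1}{8 \cdot 2} = \frac{3}{8} - \frac{1}{16} = \frac{5}{16} \approx 0.3125$)
$- \frac{21}{N{\left(-11 \right)}} \left(H + o 3\right) - 48 = - \frac{21}{-11} \left(5 + \frac{5}{16} \cdot 3\right) - 48 = \left(-21\right) \left(- \frac{1}{11}\right) \left(5 + \frac{15}{16}\right) - 48 = \frac{21}{11} \cdot \frac{95}{16} - 48 = \frac{1995}{176} - 48 = - \frac{6453}{176}$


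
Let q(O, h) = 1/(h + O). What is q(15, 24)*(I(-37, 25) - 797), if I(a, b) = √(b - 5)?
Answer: -797/39 + 2*√5/39 ≈ -20.321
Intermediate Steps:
q(O, h) = 1/(O + h)
I(a, b) = √(-5 + b)
q(15, 24)*(I(-37, 25) - 797) = (√(-5 + 25) - 797)/(15 + 24) = (√20 - 797)/39 = (2*√5 - 797)/39 = (-797 + 2*√5)/39 = -797/39 + 2*√5/39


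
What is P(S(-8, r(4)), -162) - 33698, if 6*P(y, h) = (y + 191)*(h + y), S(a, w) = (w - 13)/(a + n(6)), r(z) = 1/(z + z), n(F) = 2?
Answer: -536977535/13824 ≈ -38844.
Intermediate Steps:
r(z) = 1/(2*z)
S(a, w) = (-13 + w)/(2 + a) (S(a, w) = (w - 13)/(a + 2) = (-13 + w)/(2 + a))
P(y, h) = (191 + y)*(h + y)/6 (P(y, h) = ((y + 191)*(h + y))/6 = ((191 + y)*(h + y))/6 = (191 + y)*(h + y)/6)
P(S(-8, r(4)), -162) - 33698 = (((-13 + (½)/4)/(2 - 8))²/6 + (191/6)*(-162) + 191*((-13 + (½)/4)/(2 - 8))/6 + (⅙)*(-162)*((-13 + (½)/4)/(2 - 8))) - 33698 = (((-13 + (½)*(¼))/(-6))²/6 - 5157 + 191*((-13 + (½)*(¼))/(-6))/6 + (⅙)*(-162)*((-13 + (½)*(¼))/(-6))) - 33698 = ((-(-13 + ⅛)/6)²/6 - 5157 + 191*(-(-13 + ⅛)/6)/6 + (⅙)*(-162)*(-(-13 + ⅛)/6)) - 33698 = ((-⅙*(-103/8))²/6 - 5157 + 191*(-⅙*(-103/8))/6 + (⅙)*(-162)*(-⅙*(-103/8))) - 33698 = ((103/48)²/6 - 5157 + (191/6)*(103/48) + (⅙)*(-162)*(103/48)) - 33698 = ((⅙)*(10609/2304) - 5157 + 19673/288 - 927/16) - 33698 = (10609/13824 - 5157 + 19673/288 - 927/16) - 33698 = -71136383/13824 - 33698 = -536977535/13824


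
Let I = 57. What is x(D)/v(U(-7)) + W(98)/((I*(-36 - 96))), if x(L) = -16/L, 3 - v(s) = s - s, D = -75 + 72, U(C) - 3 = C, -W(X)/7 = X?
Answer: 7031/3762 ≈ 1.8690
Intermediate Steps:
W(X) = -7*X
U(C) = 3 + C
D = -3
v(s) = 3 (v(s) = 3 - (s - s) = 3 - 1*0 = 3 + 0 = 3)
x(D)/v(U(-7)) + W(98)/((I*(-36 - 96))) = -16/(-3)/3 + (-7*98)/((57*(-36 - 96))) = -16*(-⅓)*(⅓) - 686/(57*(-132)) = (16/3)*(⅓) - 686/(-7524) = 16/9 - 686*(-1/7524) = 16/9 + 343/3762 = 7031/3762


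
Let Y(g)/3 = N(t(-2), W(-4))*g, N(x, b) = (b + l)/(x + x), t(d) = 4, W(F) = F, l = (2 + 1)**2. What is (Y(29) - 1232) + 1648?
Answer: 3763/8 ≈ 470.38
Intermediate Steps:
l = 9 (l = 3**2 = 9)
N(x, b) = (9 + b)/(2*x) (N(x, b) = (b + 9)/(x + x) = (9 + b)/((2*x)) = (9 + b)*(1/(2*x)) = (9 + b)/(2*x))
Y(g) = 15*g/8 (Y(g) = 3*(((1/2)*(9 - 4)/4)*g) = 3*(((1/2)*(1/4)*5)*g) = 3*(5*g/8) = 15*g/8)
(Y(29) - 1232) + 1648 = ((15/8)*29 - 1232) + 1648 = (435/8 - 1232) + 1648 = -9421/8 + 1648 = 3763/8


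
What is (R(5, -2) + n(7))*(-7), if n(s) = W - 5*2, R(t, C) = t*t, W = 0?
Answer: -105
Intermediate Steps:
R(t, C) = t²
n(s) = -10 (n(s) = 0 - 5*2 = 0 - 10 = -10)
(R(5, -2) + n(7))*(-7) = (5² - 10)*(-7) = (25 - 10)*(-7) = 15*(-7) = -105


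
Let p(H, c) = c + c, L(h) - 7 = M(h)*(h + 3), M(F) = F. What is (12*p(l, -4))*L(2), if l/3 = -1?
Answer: -1632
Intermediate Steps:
l = -3 (l = 3*(-1) = -3)
L(h) = 7 + h*(3 + h) (L(h) = 7 + h*(h + 3) = 7 + h*(3 + h))
p(H, c) = 2*c
(12*p(l, -4))*L(2) = (12*(2*(-4)))*(7 + 2² + 3*2) = (12*(-8))*(7 + 4 + 6) = -96*17 = -1632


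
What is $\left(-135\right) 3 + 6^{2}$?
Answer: $-369$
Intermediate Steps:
$\left(-135\right) 3 + 6^{2} = -405 + 36 = -369$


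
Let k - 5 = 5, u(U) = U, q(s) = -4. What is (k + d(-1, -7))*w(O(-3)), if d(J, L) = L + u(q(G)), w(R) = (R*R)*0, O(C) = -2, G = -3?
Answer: 0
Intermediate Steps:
w(R) = 0 (w(R) = R**2*0 = 0)
k = 10 (k = 5 + 5 = 10)
d(J, L) = -4 + L (d(J, L) = L - 4 = -4 + L)
(k + d(-1, -7))*w(O(-3)) = (10 + (-4 - 7))*0 = (10 - 11)*0 = -1*0 = 0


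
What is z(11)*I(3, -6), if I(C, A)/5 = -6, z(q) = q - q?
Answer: 0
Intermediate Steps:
z(q) = 0
I(C, A) = -30 (I(C, A) = 5*(-6) = -30)
z(11)*I(3, -6) = 0*(-30) = 0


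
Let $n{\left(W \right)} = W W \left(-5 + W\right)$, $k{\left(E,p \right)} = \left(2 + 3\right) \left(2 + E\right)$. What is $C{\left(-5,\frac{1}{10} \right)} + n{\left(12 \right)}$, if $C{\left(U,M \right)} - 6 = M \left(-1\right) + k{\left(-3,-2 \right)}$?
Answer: $\frac{10089}{10} \approx 1008.9$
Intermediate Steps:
$k{\left(E,p \right)} = 10 + 5 E$ ($k{\left(E,p \right)} = 5 \left(2 + E\right) = 10 + 5 E$)
$C{\left(U,M \right)} = 1 - M$ ($C{\left(U,M \right)} = 6 + \left(M \left(-1\right) + \left(10 + 5 \left(-3\right)\right)\right) = 6 - \left(5 + M\right) = 1 - M$)
$n{\left(W \right)} = W^{2} \left(-5 + W\right)$
$C{\left(-5,\frac{1}{10} \right)} + n{\left(12 \right)} = \left(1 - \frac{1}{10}\right) + 12^{2} \left(-5 + 12\right) = \left(1 - \frac{1}{10}\right) + 144 \cdot 7 = \left(1 - \frac{1}{10}\right) + 1008 = \frac{9}{10} + 1008 = \frac{10089}{10}$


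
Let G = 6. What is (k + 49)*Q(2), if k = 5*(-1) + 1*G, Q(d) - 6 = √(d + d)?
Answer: 400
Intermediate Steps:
Q(d) = 6 + √2*√d (Q(d) = 6 + √(d + d) = 6 + √(2*d) = 6 + √2*√d)
k = 1 (k = 5*(-1) + 1*6 = -5 + 6 = 1)
(k + 49)*Q(2) = (1 + 49)*(6 + √2*√2) = 50*(6 + 2) = 50*8 = 400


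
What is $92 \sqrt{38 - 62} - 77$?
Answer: $-77 + 184 i \sqrt{6} \approx -77.0 + 450.71 i$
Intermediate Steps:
$92 \sqrt{38 - 62} - 77 = 92 \sqrt{-24} - 77 = 92 \cdot 2 i \sqrt{6} - 77 = 184 i \sqrt{6} - 77 = -77 + 184 i \sqrt{6}$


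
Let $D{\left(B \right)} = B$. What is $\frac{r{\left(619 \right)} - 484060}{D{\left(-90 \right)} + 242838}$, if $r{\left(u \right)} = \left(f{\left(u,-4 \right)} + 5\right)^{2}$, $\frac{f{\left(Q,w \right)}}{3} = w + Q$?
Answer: $\frac{244870}{20229} \approx 12.105$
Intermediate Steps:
$f{\left(Q,w \right)} = 3 Q + 3 w$ ($f{\left(Q,w \right)} = 3 \left(w + Q\right) = 3 \left(Q + w\right) = 3 Q + 3 w$)
$r{\left(u \right)} = \left(-7 + 3 u\right)^{2}$ ($r{\left(u \right)} = \left(\left(3 u + 3 \left(-4\right)\right) + 5\right)^{2} = \left(\left(3 u - 12\right) + 5\right)^{2} = \left(\left(-12 + 3 u\right) + 5\right)^{2} = \left(-7 + 3 u\right)^{2}$)
$\frac{r{\left(619 \right)} - 484060}{D{\left(-90 \right)} + 242838} = \frac{\left(-7 + 3 \cdot 619\right)^{2} - 484060}{-90 + 242838} = \frac{\left(-7 + 1857\right)^{2} - 484060}{242748} = \left(1850^{2} - 484060\right) \frac{1}{242748} = \left(3422500 - 484060\right) \frac{1}{242748} = 2938440 \cdot \frac{1}{242748} = \frac{244870}{20229}$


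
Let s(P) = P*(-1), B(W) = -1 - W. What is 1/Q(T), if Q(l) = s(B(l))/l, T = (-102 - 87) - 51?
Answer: 240/239 ≈ 1.0042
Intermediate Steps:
T = -240 (T = -189 - 51 = -240)
s(P) = -P
Q(l) = (1 + l)/l (Q(l) = (-(-1 - l))/l = (1 + l)/l)
1/Q(T) = 1/((1 - 240)/(-240)) = 1/(-1/240*(-239)) = 1/(239/240) = 240/239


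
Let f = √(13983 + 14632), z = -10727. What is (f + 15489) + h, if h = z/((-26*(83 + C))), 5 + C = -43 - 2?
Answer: 13300289/858 + √28615 ≈ 15671.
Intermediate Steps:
C = -50 (C = -5 + (-43 - 2) = -5 - 45 = -50)
f = √28615 ≈ 169.16
h = 10727/858 (h = -10727*(-1/(26*(83 - 50))) = -10727/((-26*33)) = -10727/(-858) = -10727*(-1/858) = 10727/858 ≈ 12.502)
(f + 15489) + h = (√28615 + 15489) + 10727/858 = (15489 + √28615) + 10727/858 = 13300289/858 + √28615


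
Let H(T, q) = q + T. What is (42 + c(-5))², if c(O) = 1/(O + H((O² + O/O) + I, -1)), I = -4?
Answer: 452929/256 ≈ 1769.3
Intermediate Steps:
H(T, q) = T + q
c(O) = 1/(-4 + O + O²) (c(O) = 1/(O + (((O² + O/O) - 4) - 1)) = 1/(O + (((O² + 1) - 4) - 1)) = 1/(O + (((1 + O²) - 4) - 1)) = 1/(O + ((-3 + O²) - 1)) = 1/(O + (-4 + O²)) = 1/(-4 + O + O²))
(42 + c(-5))² = (42 + 1/(-4 - 5 + (-5)²))² = (42 + 1/(-4 - 5 + 25))² = (42 + 1/16)² = (673/16)² = 452929/256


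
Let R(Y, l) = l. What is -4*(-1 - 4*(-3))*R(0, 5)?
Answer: -220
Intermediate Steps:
-4*(-1 - 4*(-3))*R(0, 5) = -4*(-1 - 4*(-3))*5 = -4*(-1 + 12)*5 = -44*5 = -4*55 = -220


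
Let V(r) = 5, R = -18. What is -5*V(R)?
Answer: -25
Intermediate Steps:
-5*V(R) = -5*5 = -25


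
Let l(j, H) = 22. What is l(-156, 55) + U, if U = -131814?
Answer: -131792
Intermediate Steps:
l(-156, 55) + U = 22 - 131814 = -131792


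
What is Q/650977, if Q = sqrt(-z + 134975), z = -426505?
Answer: 2*sqrt(140370)/650977 ≈ 0.0011511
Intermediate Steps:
Q = 2*sqrt(140370) (Q = sqrt(-1*(-426505) + 134975) = sqrt(426505 + 134975) = sqrt(561480) = 2*sqrt(140370) ≈ 749.32)
Q/650977 = (2*sqrt(140370))/650977 = (2*sqrt(140370))*(1/650977) = 2*sqrt(140370)/650977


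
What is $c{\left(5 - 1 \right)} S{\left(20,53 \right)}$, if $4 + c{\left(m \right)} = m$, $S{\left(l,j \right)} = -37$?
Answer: $0$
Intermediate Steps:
$c{\left(m \right)} = -4 + m$
$c{\left(5 - 1 \right)} S{\left(20,53 \right)} = \left(-4 + \left(5 - 1\right)\right) \left(-37\right) = \left(-4 + 4\right) \left(-37\right) = 0 \left(-37\right) = 0$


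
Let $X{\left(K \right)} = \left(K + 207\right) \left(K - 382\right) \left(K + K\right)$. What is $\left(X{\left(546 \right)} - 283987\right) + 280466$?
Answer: $134849743$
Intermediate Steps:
$X{\left(K \right)} = 2 K \left(-382 + K\right) \left(207 + K\right)$ ($X{\left(K \right)} = \left(207 + K\right) \left(-382 + K\right) 2 K = \left(-382 + K\right) \left(207 + K\right) 2 K = 2 K \left(-382 + K\right) \left(207 + K\right)$)
$\left(X{\left(546 \right)} - 283987\right) + 280466 = \left(2 \cdot 546 \left(-79074 + 546^{2} - 95550\right) - 283987\right) + 280466 = \left(2 \cdot 546 \left(-79074 + 298116 - 95550\right) - 283987\right) + 280466 = \left(2 \cdot 546 \cdot 123492 - 283987\right) + 280466 = \left(134853264 - 283987\right) + 280466 = 134569277 + 280466 = 134849743$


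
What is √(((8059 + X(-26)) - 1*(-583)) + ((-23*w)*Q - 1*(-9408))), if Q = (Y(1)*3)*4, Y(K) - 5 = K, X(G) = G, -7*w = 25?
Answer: 4*√73311/7 ≈ 154.72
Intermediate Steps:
w = -25/7 (w = -⅐*25 = -25/7 ≈ -3.5714)
Y(K) = 5 + K
Q = 72 (Q = ((5 + 1)*3)*4 = (6*3)*4 = 18*4 = 72)
√(((8059 + X(-26)) - 1*(-583)) + ((-23*w)*Q - 1*(-9408))) = √(((8059 - 26) - 1*(-583)) + (-23*(-25/7)*72 - 1*(-9408))) = √((8033 + 583) + ((575/7)*72 + 9408)) = √(8616 + (41400/7 + 9408)) = √(8616 + 107256/7) = √(167568/7) = 4*√73311/7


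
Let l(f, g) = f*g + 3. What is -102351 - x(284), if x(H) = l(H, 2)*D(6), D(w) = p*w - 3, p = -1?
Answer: -97212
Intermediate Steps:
D(w) = -3 - w (D(w) = -w - 3 = -3 - w)
l(f, g) = 3 + f*g
x(H) = -27 - 18*H (x(H) = (3 + H*2)*(-3 - 1*6) = (3 + 2*H)*(-3 - 6) = (3 + 2*H)*(-9) = -27 - 18*H)
-102351 - x(284) = -102351 - (-27 - 18*284) = -102351 - (-27 - 5112) = -102351 - 1*(-5139) = -102351 + 5139 = -97212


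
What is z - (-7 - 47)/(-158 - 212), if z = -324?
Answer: -59967/185 ≈ -324.15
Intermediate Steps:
z - (-7 - 47)/(-158 - 212) = -324 - (-7 - 47)/(-158 - 212) = -324 - (-54)/(-370) = -324 - (-54)*(-1)/370 = -324 - 1*27/185 = -324 - 27/185 = -59967/185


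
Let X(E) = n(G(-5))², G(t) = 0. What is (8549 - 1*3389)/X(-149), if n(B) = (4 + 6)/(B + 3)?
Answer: 2322/5 ≈ 464.40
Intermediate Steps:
n(B) = 10/(3 + B)
X(E) = 100/9 (X(E) = (10/(3 + 0))² = (10/3)² = 100/9)
(8549 - 1*3389)/X(-149) = (8549 - 1*3389)/(100/9) = (8549 - 3389)*(9/100) = 5160*(9/100) = 2322/5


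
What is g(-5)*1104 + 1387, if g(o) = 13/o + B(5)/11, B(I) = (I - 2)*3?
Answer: -31907/55 ≈ -580.13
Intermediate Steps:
B(I) = -6 + 3*I (B(I) = (-2 + I)*3 = -6 + 3*I)
g(o) = 9/11 + 13/o (g(o) = 13/o + (-6 + 3*5)/11 = 13/o + (-6 + 15)*(1/11) = 13/o + 9*(1/11) = 13/o + 9/11 = 9/11 + 13/o)
g(-5)*1104 + 1387 = (9/11 + 13/(-5))*1104 + 1387 = (9/11 + 13*(-1/5))*1104 + 1387 = (9/11 - 13/5)*1104 + 1387 = -98/55*1104 + 1387 = -108192/55 + 1387 = -31907/55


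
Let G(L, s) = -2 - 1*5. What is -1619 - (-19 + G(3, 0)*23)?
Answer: -1439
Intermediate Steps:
G(L, s) = -7 (G(L, s) = -2 - 5 = -7)
-1619 - (-19 + G(3, 0)*23) = -1619 - (-19 - 7*23) = -1619 - (-19 - 161) = -1619 - 1*(-180) = -1619 + 180 = -1439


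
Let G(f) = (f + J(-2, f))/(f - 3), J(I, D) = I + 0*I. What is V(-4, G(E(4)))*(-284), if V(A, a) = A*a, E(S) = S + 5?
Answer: 3976/3 ≈ 1325.3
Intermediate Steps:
J(I, D) = I (J(I, D) = I + 0 = I)
E(S) = 5 + S
G(f) = (-2 + f)/(-3 + f) (G(f) = (f - 2)/(f - 3) = (-2 + f)/(-3 + f))
V(-4, G(E(4)))*(-284) = -4*(-2 + (5 + 4))/(-3 + (5 + 4))*(-284) = -4*(-2 + 9)/(-3 + 9)*(-284) = -4*7/6*(-284) = -14/3*(-284) = 3976/3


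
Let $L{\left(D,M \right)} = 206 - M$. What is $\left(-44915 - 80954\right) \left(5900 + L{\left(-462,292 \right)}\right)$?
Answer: $-731802366$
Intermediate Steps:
$\left(-44915 - 80954\right) \left(5900 + L{\left(-462,292 \right)}\right) = \left(-44915 - 80954\right) \left(5900 + \left(206 - 292\right)\right) = - 125869 \left(5900 + \left(206 - 292\right)\right) = - 125869 \left(5900 - 86\right) = \left(-125869\right) 5814 = -731802366$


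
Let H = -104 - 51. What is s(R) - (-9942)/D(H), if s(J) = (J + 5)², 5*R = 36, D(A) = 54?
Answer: 74914/225 ≈ 332.95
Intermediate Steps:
H = -155
R = 36/5 (R = (⅕)*36 = 36/5 ≈ 7.2000)
s(J) = (5 + J)²
s(R) - (-9942)/D(H) = (5 + 36/5)² - (-9942)/54 = (61/5)² - (-9942)/54 = 3721/25 - 1*(-1657/9) = 3721/25 + 1657/9 = 74914/225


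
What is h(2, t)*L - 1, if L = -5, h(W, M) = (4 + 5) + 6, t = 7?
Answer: -76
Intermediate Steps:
h(W, M) = 15 (h(W, M) = 9 + 6 = 15)
h(2, t)*L - 1 = 15*(-5) - 1 = -75 - 1 = -76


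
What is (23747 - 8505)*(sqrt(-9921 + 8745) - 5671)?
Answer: -86437382 + 213388*I*sqrt(6) ≈ -8.6437e+7 + 5.2269e+5*I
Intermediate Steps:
(23747 - 8505)*(sqrt(-9921 + 8745) - 5671) = 15242*(sqrt(-1176) - 5671) = 15242*(14*I*sqrt(6) - 5671) = 15242*(-5671 + 14*I*sqrt(6)) = -86437382 + 213388*I*sqrt(6)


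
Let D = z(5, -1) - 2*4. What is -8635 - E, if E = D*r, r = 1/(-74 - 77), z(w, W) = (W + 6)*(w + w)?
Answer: -1303843/151 ≈ -8634.7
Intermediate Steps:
z(w, W) = 2*w*(6 + W) (z(w, W) = (6 + W)*(2*w) = 2*w*(6 + W))
r = -1/151 (r = 1/(-151) = -1/151 ≈ -0.0066225)
D = 42 (D = 2*5*(6 - 1) - 2*4 = 2*5*5 - 8 = 50 - 8 = 42)
E = -42/151 (E = 42*(-1/151) = -42/151 ≈ -0.27815)
-8635 - E = -8635 - 1*(-42/151) = -8635 + 42/151 = -1303843/151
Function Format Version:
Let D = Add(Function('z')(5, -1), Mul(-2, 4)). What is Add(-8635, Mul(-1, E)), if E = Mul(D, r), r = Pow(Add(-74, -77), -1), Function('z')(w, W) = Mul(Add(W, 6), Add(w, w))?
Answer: Rational(-1303843, 151) ≈ -8634.7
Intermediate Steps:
Function('z')(w, W) = Mul(2, w, Add(6, W)) (Function('z')(w, W) = Mul(Add(6, W), Mul(2, w)) = Mul(2, w, Add(6, W)))
r = Rational(-1, 151) (r = Pow(-151, -1) = Rational(-1, 151) ≈ -0.0066225)
D = 42 (D = Add(Mul(2, 5, Add(6, -1)), Mul(-2, 4)) = Add(Mul(2, 5, 5), -8) = Add(50, -8) = 42)
E = Rational(-42, 151) (E = Mul(42, Rational(-1, 151)) = Rational(-42, 151) ≈ -0.27815)
Add(-8635, Mul(-1, E)) = Add(-8635, Mul(-1, Rational(-42, 151))) = Add(-8635, Rational(42, 151)) = Rational(-1303843, 151)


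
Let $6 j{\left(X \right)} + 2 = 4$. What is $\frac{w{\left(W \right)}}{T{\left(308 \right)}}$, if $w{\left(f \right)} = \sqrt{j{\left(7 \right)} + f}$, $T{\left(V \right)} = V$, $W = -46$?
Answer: $\frac{i \sqrt{411}}{924} \approx 0.021941 i$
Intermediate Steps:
$j{\left(X \right)} = \frac{1}{3}$ ($j{\left(X \right)} = - \frac{1}{3} + \frac{1}{6} \cdot 4 = - \frac{1}{3} + \frac{2}{3} = \frac{1}{3}$)
$w{\left(f \right)} = \sqrt{\frac{1}{3} + f}$
$\frac{w{\left(W \right)}}{T{\left(308 \right)}} = \frac{\frac{1}{3} \sqrt{3 + 9 \left(-46\right)}}{308} = \frac{\sqrt{3 - 414}}{3} \cdot \frac{1}{308} = \frac{\sqrt{-411}}{3} \cdot \frac{1}{308} = \frac{i \sqrt{411}}{3} \cdot \frac{1}{308} = \frac{i \sqrt{411}}{924}$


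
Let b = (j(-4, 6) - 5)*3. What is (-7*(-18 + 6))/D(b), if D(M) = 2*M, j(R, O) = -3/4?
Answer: -56/23 ≈ -2.4348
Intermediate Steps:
j(R, O) = -¾ (j(R, O) = -3*¼ = -¾)
b = -69/4 (b = (-¾ - 5)*3 = -23/4*3 = -69/4 ≈ -17.250)
(-7*(-18 + 6))/D(b) = (-7*(-18 + 6))/((2*(-69/4))) = (-7*(-12))/(-69/2) = 84*(-2/69) = -56/23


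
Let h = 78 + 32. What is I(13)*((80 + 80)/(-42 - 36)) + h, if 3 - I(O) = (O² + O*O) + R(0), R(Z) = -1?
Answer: 31010/39 ≈ 795.13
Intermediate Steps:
h = 110
I(O) = 4 - 2*O² (I(O) = 3 - ((O² + O*O) - 1) = 3 - ((O² + O²) - 1) = 3 - (2*O² - 1) = 3 - (-1 + 2*O²) = 3 + (1 - 2*O²) = 4 - 2*O²)
I(13)*((80 + 80)/(-42 - 36)) + h = (4 - 2*13²)*((80 + 80)/(-42 - 36)) + 110 = (4 - 2*169)*(160/(-78)) + 110 = (4 - 338)*(160*(-1/78)) + 110 = -334*(-80/39) + 110 = 26720/39 + 110 = 31010/39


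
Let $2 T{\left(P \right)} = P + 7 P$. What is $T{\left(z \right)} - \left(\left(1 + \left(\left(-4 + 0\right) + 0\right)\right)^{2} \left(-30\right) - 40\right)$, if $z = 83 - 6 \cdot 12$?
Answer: $354$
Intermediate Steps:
$z = 11$ ($z = 83 - 72 = 11$)
$T{\left(P \right)} = 4 P$ ($T{\left(P \right)} = \frac{P + 7 P}{2} = \frac{8 P}{2} = 4 P$)
$T{\left(z \right)} - \left(\left(1 + \left(\left(-4 + 0\right) + 0\right)\right)^{2} \left(-30\right) - 40\right) = 4 \cdot 11 - \left(\left(1 + \left(\left(-4 + 0\right) + 0\right)\right)^{2} \left(-30\right) - 40\right) = 44 - \left(\left(1 + \left(-4 + 0\right)\right)^{2} \left(-30\right) - 40\right) = 44 - \left(\left(1 - 4\right)^{2} \left(-30\right) - 40\right) = 44 - \left(\left(-3\right)^{2} \left(-30\right) - 40\right) = 44 - \left(9 \left(-30\right) - 40\right) = 44 - \left(-270 - 40\right) = 44 - -310 = 44 + 310 = 354$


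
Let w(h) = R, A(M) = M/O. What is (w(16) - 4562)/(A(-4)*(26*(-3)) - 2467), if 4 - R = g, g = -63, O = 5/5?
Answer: 899/431 ≈ 2.0858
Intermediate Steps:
O = 1 (O = 5*(⅕) = 1)
A(M) = M (A(M) = M/1 = M*1 = M)
R = 67 (R = 4 - 1*(-63) = 4 + 63 = 67)
w(h) = 67
(w(16) - 4562)/(A(-4)*(26*(-3)) - 2467) = (67 - 4562)/(-104*(-3) - 2467) = -4495/(-4*(-78) - 2467) = -4495/(312 - 2467) = -4495/(-2155) = -4495*(-1/2155) = 899/431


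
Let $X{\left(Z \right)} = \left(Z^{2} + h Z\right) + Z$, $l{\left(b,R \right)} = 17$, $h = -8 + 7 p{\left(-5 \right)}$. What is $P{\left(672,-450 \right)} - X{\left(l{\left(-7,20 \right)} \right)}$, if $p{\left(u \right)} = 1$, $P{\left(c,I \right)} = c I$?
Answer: $-302689$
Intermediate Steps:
$P{\left(c,I \right)} = I c$
$h = -1$ ($h = -8 + 7 \cdot 1 = -8 + 7 = -1$)
$X{\left(Z \right)} = Z^{2}$ ($X{\left(Z \right)} = \left(Z^{2} - Z\right) + Z = Z^{2}$)
$P{\left(672,-450 \right)} - X{\left(l{\left(-7,20 \right)} \right)} = \left(-450\right) 672 - 17^{2} = -302400 - 289 = -302689$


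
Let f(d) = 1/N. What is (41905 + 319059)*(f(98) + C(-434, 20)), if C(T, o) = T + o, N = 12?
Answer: -448227047/3 ≈ -1.4941e+8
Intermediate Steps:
f(d) = 1/12
(41905 + 319059)*(f(98) + C(-434, 20)) = (41905 + 319059)*(1/12 + (-434 + 20)) = 360964*(1/12 - 414) = 360964*(-4967/12) = -448227047/3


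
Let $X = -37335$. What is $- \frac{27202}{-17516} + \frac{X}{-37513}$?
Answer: $\frac{28868767}{11328926} \approx 2.5482$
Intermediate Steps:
$- \frac{27202}{-17516} + \frac{X}{-37513} = - \frac{27202}{-17516} - \frac{37335}{-37513} = \left(-27202\right) \left(- \frac{1}{17516}\right) - - \frac{37335}{37513} = \frac{469}{302} + \frac{37335}{37513} = \frac{28868767}{11328926}$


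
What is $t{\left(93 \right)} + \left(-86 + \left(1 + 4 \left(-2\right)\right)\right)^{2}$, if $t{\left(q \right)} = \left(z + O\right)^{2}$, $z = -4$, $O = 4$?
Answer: $8649$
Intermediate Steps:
$t{\left(q \right)} = 0$ ($t{\left(q \right)} = \left(-4 + 4\right)^{2} = 0^{2} = 0$)
$t{\left(93 \right)} + \left(-86 + \left(1 + 4 \left(-2\right)\right)\right)^{2} = 0 + \left(-86 + \left(1 + 4 \left(-2\right)\right)\right)^{2} = 0 + \left(-86 + \left(1 - 8\right)\right)^{2} = 0 + \left(-86 - 7\right)^{2} = 0 + \left(-93\right)^{2} = 0 + 8649 = 8649$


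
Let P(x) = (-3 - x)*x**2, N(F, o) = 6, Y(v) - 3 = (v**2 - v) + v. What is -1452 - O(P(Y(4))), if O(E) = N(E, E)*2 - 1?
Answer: -1463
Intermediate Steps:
Y(v) = 3 + v**2 (Y(v) = 3 + ((v**2 - v) + v) = 3 + v**2)
P(x) = x**2*(-3 - x)
O(E) = 11 (O(E) = 6*2 - 1 = 12 - 1 = 11)
-1452 - O(P(Y(4))) = -1452 - 1*11 = -1452 - 11 = -1463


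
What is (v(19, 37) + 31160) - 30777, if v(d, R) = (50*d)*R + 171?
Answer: 35704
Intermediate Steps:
v(d, R) = 171 + 50*R*d (v(d, R) = 50*R*d + 171 = 171 + 50*R*d)
(v(19, 37) + 31160) - 30777 = ((171 + 50*37*19) + 31160) - 30777 = ((171 + 35150) + 31160) - 30777 = (35321 + 31160) - 30777 = 66481 - 30777 = 35704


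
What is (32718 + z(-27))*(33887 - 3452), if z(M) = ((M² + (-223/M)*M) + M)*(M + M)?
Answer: 208540620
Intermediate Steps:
z(M) = 2*M*(-223 + M + M²) (z(M) = ((M² - 223) + M)*(2*M) = ((-223 + M²) + M)*(2*M) = (-223 + M + M²)*(2*M) = 2*M*(-223 + M + M²))
(32718 + z(-27))*(33887 - 3452) = (32718 + 2*(-27)*(-223 - 27 + (-27)²))*(33887 - 3452) = (32718 + 2*(-27)*(-223 - 27 + 729))*30435 = (32718 + 2*(-27)*479)*30435 = (32718 - 25866)*30435 = 6852*30435 = 208540620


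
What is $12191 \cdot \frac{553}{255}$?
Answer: $\frac{6741623}{255} \approx 26438.0$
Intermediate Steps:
$12191 \cdot \frac{553}{255} = \frac{6741623}{255}$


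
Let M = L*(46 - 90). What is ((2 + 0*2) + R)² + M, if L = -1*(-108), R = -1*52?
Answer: -2252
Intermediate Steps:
R = -52
L = 108
M = -4752 (M = 108*(46 - 90) = 108*(-44) = -4752)
((2 + 0*2) + R)² + M = ((2 + 0*2) - 52)² - 4752 = ((2 + 0) - 52)² - 4752 = (2 - 52)² - 4752 = (-50)² - 4752 = 2500 - 4752 = -2252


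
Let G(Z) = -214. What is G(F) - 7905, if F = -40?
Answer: -8119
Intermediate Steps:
G(F) - 7905 = -214 - 7905 = -8119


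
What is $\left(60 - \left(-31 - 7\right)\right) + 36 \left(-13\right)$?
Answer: $-370$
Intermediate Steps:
$\left(60 - \left(-31 - 7\right)\right) + 36 \left(-13\right) = \left(60 - \left(-31 - 7\right)\right) - 468 = \left(60 - -38\right) - 468 = \left(60 + 38\right) - 468 = 98 - 468 = -370$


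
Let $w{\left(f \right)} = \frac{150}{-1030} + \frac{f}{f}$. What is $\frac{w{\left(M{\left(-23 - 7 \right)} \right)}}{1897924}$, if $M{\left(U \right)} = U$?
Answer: $\frac{22}{48871543} \approx 4.5016 \cdot 10^{-7}$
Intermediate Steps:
$w{\left(f \right)} = \frac{88}{103}$ ($w{\left(f \right)} = 150 \left(- \frac{1}{1030}\right) + 1 = - \frac{15}{103} + 1 = \frac{88}{103}$)
$\frac{w{\left(M{\left(-23 - 7 \right)} \right)}}{1897924} = \frac{88}{103 \cdot 1897924} = \frac{88}{103} \cdot \frac{1}{1897924} = \frac{22}{48871543}$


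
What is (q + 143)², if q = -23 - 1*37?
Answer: 6889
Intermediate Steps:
q = -60 (q = -23 - 37 = -60)
(q + 143)² = (-60 + 143)² = 83² = 6889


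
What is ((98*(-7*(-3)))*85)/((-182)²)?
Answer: 1785/338 ≈ 5.2811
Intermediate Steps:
((98*(-7*(-3)))*85)/((-182)²) = ((98*21)*85)/33124 = (2058*85)*(1/33124) = 174930*(1/33124) = 1785/338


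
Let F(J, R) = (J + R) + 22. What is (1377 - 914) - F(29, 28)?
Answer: 384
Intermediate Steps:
F(J, R) = 22 + J + R
(1377 - 914) - F(29, 28) = (1377 - 914) - (22 + 29 + 28) = 463 - 1*79 = 463 - 79 = 384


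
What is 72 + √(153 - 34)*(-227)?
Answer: 72 - 227*√119 ≈ -2404.3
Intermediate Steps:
72 + √(153 - 34)*(-227) = 72 + √119*(-227) = 72 - 227*√119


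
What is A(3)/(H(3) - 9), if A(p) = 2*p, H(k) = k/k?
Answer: -¾ ≈ -0.75000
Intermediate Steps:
H(k) = 1
A(3)/(H(3) - 9) = (2*3)/(1 - 9) = 6/(-8) = 6*(-⅛) = -¾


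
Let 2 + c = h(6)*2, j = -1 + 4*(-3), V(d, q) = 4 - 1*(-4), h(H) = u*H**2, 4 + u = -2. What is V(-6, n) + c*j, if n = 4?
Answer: 5650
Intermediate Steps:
u = -6 (u = -4 - 2 = -6)
h(H) = -6*H**2
V(d, q) = 8 (V(d, q) = 4 + 4 = 8)
j = -13 (j = -1 - 12 = -13)
c = -434 (c = -2 - 6*6**2*2 = -2 - 6*36*2 = -2 - 216*2 = -2 - 432 = -434)
V(-6, n) + c*j = 8 - 434*(-13) = 8 + 5642 = 5650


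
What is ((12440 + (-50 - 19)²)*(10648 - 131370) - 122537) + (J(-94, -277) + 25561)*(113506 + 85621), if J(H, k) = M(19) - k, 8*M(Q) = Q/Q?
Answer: 24547253263/8 ≈ 3.0684e+9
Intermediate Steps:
M(Q) = ⅛ (M(Q) = (Q/Q)/8 = (⅛)*1 = ⅛)
J(H, k) = ⅛ - k
((12440 + (-50 - 19)²)*(10648 - 131370) - 122537) + (J(-94, -277) + 25561)*(113506 + 85621) = ((12440 + (-50 - 19)²)*(10648 - 131370) - 122537) + ((⅛ - 1*(-277)) + 25561)*(113506 + 85621) = ((12440 + (-69)²)*(-120722) - 122537) + ((⅛ + 277) + 25561)*199127 = ((12440 + 4761)*(-120722) - 122537) + (2217/8 + 25561)*199127 = (17201*(-120722) - 122537) + (206705/8)*199127 = (-2076539122 - 122537) + 41160546535/8 = -2076661659 + 41160546535/8 = 24547253263/8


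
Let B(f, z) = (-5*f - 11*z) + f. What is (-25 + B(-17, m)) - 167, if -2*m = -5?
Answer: -303/2 ≈ -151.50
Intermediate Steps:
m = 5/2 (m = -½*(-5) = 5/2 ≈ 2.5000)
B(f, z) = -11*z - 4*f (B(f, z) = (-11*z - 5*f) + f = -11*z - 4*f)
(-25 + B(-17, m)) - 167 = (-25 + (-11*5/2 - 4*(-17))) - 167 = (-25 + (-55/2 + 68)) - 167 = (-25 + 81/2) - 167 = 31/2 - 167 = -303/2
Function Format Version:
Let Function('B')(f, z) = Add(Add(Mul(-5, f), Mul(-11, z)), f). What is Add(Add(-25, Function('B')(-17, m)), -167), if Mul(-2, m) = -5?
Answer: Rational(-303, 2) ≈ -151.50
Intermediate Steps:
m = Rational(5, 2) (m = Mul(Rational(-1, 2), -5) = Rational(5, 2) ≈ 2.5000)
Function('B')(f, z) = Add(Mul(-11, z), Mul(-4, f)) (Function('B')(f, z) = Add(Add(Mul(-11, z), Mul(-5, f)), f) = Add(Mul(-11, z), Mul(-4, f)))
Add(Add(-25, Function('B')(-17, m)), -167) = Add(Add(-25, Add(Mul(-11, Rational(5, 2)), Mul(-4, -17))), -167) = Add(Add(-25, Add(Rational(-55, 2), 68)), -167) = Add(Add(-25, Rational(81, 2)), -167) = Add(Rational(31, 2), -167) = Rational(-303, 2)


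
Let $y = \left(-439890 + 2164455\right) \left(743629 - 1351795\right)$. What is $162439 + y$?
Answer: $-1048821635351$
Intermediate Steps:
$y = -1048821797790$ ($y = 1724565 \left(-608166\right) = -1048821797790$)
$162439 + y = 162439 - 1048821797790 = -1048821635351$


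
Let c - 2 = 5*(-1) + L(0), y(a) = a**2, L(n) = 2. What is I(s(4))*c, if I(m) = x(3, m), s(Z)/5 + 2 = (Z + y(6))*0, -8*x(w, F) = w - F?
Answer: 13/8 ≈ 1.6250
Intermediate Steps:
x(w, F) = -w/8 + F/8 (x(w, F) = -(w - F)/8 = -w/8 + F/8)
s(Z) = -10 (s(Z) = -10 + 5*((Z + 6**2)*0) = -10 + 5*((Z + 36)*0) = -10 + 5*((36 + Z)*0) = -10 + 5*0 = -10 + 0 = -10)
I(m) = -3/8 + m/8 (I(m) = -1/8*3 + m/8 = -3/8 + m/8)
c = -1 (c = 2 + (5*(-1) + 2) = 2 + (-5 + 2) = 2 - 3 = -1)
I(s(4))*c = (-3/8 + (1/8)*(-10))*(-1) = (-3/8 - 5/4)*(-1) = -13/8*(-1) = 13/8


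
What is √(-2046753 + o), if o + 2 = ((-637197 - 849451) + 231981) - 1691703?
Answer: 25*I*√7989 ≈ 2234.5*I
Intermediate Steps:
o = -2946372 (o = -2 + (((-637197 - 849451) + 231981) - 1691703) = -2 + ((-1486648 + 231981) - 1691703) = -2 + (-1254667 - 1691703) = -2 - 2946370 = -2946372)
√(-2046753 + o) = √(-2046753 - 2946372) = √(-4993125) = 25*I*√7989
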